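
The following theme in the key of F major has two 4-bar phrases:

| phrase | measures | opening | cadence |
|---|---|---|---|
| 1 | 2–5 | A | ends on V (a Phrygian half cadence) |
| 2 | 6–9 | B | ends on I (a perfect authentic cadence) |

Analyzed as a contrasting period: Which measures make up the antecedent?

The antecedent is the phrase ending with the weaker cadence (Phrygian half cadence, phrase 1) and the consequent the one ending more conclusively (perfect authentic cadence, phrase 2); the antecedent is measures 2–5.

measures 2–5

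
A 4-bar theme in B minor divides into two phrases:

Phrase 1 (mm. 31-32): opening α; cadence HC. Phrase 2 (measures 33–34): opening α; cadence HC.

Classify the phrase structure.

Both phrases have the same opening (α) and the same cadence (half cadence): the second is a restatement, not a consequent, so this is a repeated phrase rather than a period.

repeated phrase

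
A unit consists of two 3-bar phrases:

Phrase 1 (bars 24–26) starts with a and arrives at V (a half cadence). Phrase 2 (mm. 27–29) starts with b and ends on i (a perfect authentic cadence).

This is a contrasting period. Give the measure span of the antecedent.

The phrase ending with the weaker cadence (half cadence) is the antecedent; the one ending more conclusively (perfect authentic cadence) is the consequent. The antecedent is measures 24–26.

measures 24–26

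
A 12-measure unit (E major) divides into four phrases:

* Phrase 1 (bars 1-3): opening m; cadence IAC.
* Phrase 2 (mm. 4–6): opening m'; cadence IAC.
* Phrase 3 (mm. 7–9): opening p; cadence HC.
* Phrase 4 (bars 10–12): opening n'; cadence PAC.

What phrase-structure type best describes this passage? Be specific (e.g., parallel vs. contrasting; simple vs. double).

Four phrases in two halves: the first half (bars 1–6) ends with an imperfect authentic cadence, the second (mm. 7–12) with a perfect authentic cadence — a large antecedent–consequent pair, i.e. a double period.
Phrase 3 begins with different material from phrase 1, making it contrasting.

contrasting double period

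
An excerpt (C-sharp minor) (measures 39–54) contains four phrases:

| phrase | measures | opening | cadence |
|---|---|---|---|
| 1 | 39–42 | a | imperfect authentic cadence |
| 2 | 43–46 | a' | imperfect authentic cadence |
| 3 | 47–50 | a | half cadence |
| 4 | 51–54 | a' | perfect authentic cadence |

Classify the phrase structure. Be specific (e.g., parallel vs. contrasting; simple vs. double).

parallel double period

Four phrases in two halves: the first half (mm. 39-46) ends with an imperfect authentic cadence, the second (mm. 47–54) with a perfect authentic cadence — a large antecedent–consequent pair, i.e. a double period.
Phrase 3 begins with the same material as phrase 1, making it parallel.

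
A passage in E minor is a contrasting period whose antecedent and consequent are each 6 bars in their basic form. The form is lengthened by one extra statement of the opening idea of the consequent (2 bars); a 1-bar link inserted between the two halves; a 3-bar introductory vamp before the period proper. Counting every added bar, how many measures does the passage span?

Basic contrasting period: 6 + 6 = 12 bars.
12 (basic form) + 2 (extra statement) + 1 (link) + 3 (introduction) = 18.

18 measures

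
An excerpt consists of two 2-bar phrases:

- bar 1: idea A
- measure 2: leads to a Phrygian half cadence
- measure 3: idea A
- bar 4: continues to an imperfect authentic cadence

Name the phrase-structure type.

Phrase 1 ends with a Phrygian half cadence (weaker) and phrase 2 with an imperfect authentic cadence (stronger): antecedent + consequent = a period.
The two phrases open with the same material (A / A), so the period is parallel.

parallel period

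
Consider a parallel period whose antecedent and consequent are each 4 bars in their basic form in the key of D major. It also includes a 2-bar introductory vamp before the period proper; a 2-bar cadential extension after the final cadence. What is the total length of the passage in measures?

Basic parallel period: 4 + 4 = 8 bars.
8 (basic form) + 2 (introduction) + 2 (cadential extension) = 12.

12 measures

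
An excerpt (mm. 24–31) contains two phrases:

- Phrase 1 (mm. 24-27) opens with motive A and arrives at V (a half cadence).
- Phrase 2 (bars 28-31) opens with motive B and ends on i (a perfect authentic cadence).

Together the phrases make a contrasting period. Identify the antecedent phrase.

phrase 1

The phrase ending with the weaker cadence (half cadence) is the antecedent; the one ending more conclusively (perfect authentic cadence) is the consequent. The antecedent is phrase 1.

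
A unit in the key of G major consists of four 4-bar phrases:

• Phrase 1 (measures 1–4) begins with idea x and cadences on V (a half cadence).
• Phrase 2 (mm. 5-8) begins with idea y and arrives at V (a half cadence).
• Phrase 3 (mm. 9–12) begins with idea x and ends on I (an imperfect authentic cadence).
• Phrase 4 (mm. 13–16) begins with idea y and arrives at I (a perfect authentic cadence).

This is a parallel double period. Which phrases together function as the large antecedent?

In a double period the first pair of phrases (ending half cadence) is the large antecedent and the second pair (ending perfect authentic cadence) is the large consequent; the antecedent is phrases 1 and 2.

phrases 1 and 2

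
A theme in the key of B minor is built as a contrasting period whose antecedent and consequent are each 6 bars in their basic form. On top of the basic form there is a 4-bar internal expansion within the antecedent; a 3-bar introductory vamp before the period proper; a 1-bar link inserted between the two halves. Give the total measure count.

20 measures

Basic contrasting period: 6 + 6 = 12 bars.
12 (basic form) + 4 (internal expansion) + 3 (introduction) + 1 (link) = 20.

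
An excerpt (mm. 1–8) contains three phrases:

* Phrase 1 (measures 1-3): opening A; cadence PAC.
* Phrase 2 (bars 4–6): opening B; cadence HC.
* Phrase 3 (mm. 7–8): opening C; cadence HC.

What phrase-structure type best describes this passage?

The final phrase closes with a half cadence, which is not stronger than the preceding half cadence; the 3 phrases lack an overall antecedent–consequent design and so form a phrase group.

phrase group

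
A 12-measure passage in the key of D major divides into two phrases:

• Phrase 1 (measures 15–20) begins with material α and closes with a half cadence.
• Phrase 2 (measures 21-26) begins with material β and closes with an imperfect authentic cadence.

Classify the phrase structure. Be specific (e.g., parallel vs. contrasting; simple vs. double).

contrasting period

Phrase 1 ends with a half cadence (weaker) and phrase 2 with an imperfect authentic cadence (stronger): antecedent + consequent = a period.
The two phrases open with different material (α / β), so the period is contrasting.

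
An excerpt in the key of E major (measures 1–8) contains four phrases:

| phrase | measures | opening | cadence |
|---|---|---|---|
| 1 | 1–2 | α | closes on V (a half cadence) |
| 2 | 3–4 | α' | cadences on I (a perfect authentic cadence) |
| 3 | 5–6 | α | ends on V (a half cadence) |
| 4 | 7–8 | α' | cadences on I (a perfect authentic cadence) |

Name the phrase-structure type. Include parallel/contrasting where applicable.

repeated period

The cadence pattern HC–PAC–HC–PAC is weak–strong twice, and phrases 3–4 restate phrases 1–2: a period heard twice, not a double period (which would end weakly at phrase 2).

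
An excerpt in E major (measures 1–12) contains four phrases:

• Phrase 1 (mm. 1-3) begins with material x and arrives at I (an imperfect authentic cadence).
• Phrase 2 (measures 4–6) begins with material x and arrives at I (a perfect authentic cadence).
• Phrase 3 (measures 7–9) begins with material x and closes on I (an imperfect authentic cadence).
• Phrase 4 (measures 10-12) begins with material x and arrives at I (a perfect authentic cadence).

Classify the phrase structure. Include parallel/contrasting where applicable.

The cadence pattern IAC–PAC–IAC–PAC is weak–strong twice, and phrases 3–4 restate phrases 1–2: a period heard twice, not a double period (which would end weakly at phrase 2).

repeated period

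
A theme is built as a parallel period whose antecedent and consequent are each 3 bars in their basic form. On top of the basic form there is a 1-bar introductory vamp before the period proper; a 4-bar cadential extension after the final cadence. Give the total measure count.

Basic parallel period: 3 + 3 = 6 bars.
6 (basic form) + 1 (introduction) + 4 (cadential extension) = 11.

11 measures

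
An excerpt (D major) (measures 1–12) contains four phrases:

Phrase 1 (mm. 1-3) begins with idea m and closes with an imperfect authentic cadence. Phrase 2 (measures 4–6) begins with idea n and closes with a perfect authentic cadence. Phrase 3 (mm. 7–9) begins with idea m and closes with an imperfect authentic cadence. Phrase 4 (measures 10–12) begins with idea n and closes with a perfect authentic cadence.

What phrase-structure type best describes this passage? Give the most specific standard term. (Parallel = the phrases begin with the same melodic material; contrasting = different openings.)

The cadence pattern IAC–PAC–IAC–PAC is weak–strong twice, and phrases 3–4 restate phrases 1–2: a period heard twice, not a double period (which would end weakly at phrase 2).

repeated period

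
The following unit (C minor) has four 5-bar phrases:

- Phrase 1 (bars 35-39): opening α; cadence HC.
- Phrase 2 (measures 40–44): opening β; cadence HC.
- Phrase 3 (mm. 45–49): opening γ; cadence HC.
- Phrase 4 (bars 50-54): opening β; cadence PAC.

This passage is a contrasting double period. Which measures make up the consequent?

measures 45–54

In a double period the four phrases pair into a large antecedent (phrases 1–2, ending half cadence) and a large consequent (phrases 3–4, ending perfect authentic cadence). The consequent spans mm. 45–54.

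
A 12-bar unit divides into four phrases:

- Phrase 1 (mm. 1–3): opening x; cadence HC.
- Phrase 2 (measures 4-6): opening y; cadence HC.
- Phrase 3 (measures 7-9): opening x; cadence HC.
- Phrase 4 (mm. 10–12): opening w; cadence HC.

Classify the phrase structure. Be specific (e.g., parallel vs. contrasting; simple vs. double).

phrase group

Phrase 4 ends with a half cadence, no stronger than phrase 2's half cadence, so the four phrases do not form a double period; nor do phrases 3–4 duplicate 1–2, so it is not a repeated period. With no phrase reaching a conclusive cadence, the passage is a phrase group.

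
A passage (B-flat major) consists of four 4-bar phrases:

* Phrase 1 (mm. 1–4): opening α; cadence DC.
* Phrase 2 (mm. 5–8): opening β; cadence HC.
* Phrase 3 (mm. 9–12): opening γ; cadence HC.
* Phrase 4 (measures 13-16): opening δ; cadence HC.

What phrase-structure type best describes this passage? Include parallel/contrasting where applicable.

phrase group

Phrase 4 ends with a half cadence, no stronger than phrase 2's half cadence, so the four phrases do not form a double period; nor do phrases 3–4 duplicate 1–2, so it is not a repeated period. With no phrase reaching a conclusive cadence, the passage is a phrase group.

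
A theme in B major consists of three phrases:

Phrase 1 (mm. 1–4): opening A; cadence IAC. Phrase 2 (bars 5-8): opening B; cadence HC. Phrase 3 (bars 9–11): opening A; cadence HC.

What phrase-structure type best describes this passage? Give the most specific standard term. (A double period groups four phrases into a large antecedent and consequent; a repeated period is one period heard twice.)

The final phrase closes with a half cadence, which is not stronger than the preceding half cadence; the 3 phrases lack an overall antecedent–consequent design and so form a phrase group.

phrase group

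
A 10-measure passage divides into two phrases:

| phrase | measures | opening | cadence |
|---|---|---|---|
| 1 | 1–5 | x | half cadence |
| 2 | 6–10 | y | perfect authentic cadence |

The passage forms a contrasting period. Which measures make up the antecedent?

measures 1–5

The phrase ending with the weaker cadence (half cadence) is the antecedent; the one ending more conclusively (perfect authentic cadence) is the consequent. The antecedent is measures 1–5.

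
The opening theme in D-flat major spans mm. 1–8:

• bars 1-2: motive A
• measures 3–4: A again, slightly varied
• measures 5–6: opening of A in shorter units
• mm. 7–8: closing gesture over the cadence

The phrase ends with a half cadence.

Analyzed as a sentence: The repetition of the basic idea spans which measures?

measures 3–4

The presentation of a sentence is the basic idea (mm. 1-2) plus its repetition (measures 3–4); the repetition of the basic idea is therefore measures 3-4.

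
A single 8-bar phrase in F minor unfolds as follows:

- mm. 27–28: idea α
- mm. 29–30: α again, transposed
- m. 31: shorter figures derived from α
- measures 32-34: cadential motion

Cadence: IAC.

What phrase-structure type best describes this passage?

sentence

Basic idea (mm. 27-28) + its repetition (mm. 29-30) form the presentation; fragmentation and cadence (measures 31-34) form the continuation — the 8-bar whole is a sentence.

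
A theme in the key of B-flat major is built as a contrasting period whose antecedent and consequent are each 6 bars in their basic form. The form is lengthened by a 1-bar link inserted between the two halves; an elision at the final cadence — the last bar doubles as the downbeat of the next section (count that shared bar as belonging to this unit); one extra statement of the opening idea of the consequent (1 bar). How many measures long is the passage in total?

14 measures

Basic contrasting period: 6 + 6 = 12 bars.
12 (basic form) + 1 (link) + 1 (extra statement) = 14.
The elision shares a bar with the next section but does not change this unit's count.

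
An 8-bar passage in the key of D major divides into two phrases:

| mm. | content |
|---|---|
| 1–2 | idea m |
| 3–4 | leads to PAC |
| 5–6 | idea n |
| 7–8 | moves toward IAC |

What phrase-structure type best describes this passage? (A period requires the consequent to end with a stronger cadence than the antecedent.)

The second phrase closes with an imperfect authentic cadence, which is not stronger than the first phrase's perfect authentic cadence; without a weak→strong cadential pair there is no antecedent–consequent relationship, so this is a phrase group rather than a period.

phrase group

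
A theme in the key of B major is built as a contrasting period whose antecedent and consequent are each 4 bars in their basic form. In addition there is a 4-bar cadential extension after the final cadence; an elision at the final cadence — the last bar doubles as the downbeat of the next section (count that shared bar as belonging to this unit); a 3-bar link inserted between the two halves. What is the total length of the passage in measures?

15 measures

Basic contrasting period: 4 + 4 = 8 bars.
8 (basic form) + 4 (cadential extension) + 3 (link) = 15.
The elision shares a bar with the next section but does not change this unit's count.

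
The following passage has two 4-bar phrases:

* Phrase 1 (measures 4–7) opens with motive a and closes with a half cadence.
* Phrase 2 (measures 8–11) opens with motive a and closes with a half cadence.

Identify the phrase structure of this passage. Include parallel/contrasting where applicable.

Both phrases have the same opening (a) and the same cadence (half cadence): the second is a restatement, not a consequent, so this is a repeated phrase rather than a period.

repeated phrase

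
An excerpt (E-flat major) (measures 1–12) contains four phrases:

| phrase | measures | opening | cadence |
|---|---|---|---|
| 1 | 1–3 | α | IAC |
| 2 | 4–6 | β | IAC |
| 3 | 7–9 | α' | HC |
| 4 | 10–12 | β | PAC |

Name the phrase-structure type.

Four phrases in two halves: the first half (measures 1–6) ends with an imperfect authentic cadence, the second (mm. 7–12) with a perfect authentic cadence — a large antecedent–consequent pair, i.e. a double period.
Phrase 3 begins with the same material as phrase 1, making it parallel.

parallel double period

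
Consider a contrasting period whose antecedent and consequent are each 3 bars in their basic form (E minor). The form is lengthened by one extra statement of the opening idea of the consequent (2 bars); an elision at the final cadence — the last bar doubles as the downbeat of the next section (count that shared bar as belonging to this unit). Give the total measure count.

8 measures

Basic contrasting period: 3 + 3 = 6 bars.
6 (basic form) + 2 (extra statement) = 8.
The elision shares a bar with the next section but does not change this unit's count.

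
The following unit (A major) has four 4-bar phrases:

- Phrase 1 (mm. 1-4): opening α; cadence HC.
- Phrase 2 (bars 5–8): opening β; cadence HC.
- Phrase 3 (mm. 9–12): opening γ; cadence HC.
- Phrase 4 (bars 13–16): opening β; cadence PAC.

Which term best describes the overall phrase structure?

Four phrases in two halves: the first half (mm. 1-8) ends with a half cadence, the second (mm. 9-16) with a perfect authentic cadence — a large antecedent–consequent pair, i.e. a double period.
Phrase 3 begins with different material from phrase 1, making it contrasting.

contrasting double period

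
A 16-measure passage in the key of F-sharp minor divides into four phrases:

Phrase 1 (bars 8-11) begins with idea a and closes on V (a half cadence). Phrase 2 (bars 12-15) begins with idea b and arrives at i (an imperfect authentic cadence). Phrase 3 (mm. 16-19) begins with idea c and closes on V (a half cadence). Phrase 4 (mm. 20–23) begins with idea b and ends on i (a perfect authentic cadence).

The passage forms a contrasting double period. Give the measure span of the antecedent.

In a double period the first pair of phrases (ending imperfect authentic cadence) is the large antecedent and the second pair (ending perfect authentic cadence) is the large consequent; the antecedent is measures 8–15.

measures 8–15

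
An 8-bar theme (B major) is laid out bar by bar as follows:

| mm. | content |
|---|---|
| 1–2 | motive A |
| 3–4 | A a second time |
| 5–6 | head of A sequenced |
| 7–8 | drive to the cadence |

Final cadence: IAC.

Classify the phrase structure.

sentence

Basic idea (bars 1–2) + its repetition (mm. 3–4) form the presentation; fragmentation and cadence (mm. 5–8) form the continuation — the 8-bar whole is a sentence.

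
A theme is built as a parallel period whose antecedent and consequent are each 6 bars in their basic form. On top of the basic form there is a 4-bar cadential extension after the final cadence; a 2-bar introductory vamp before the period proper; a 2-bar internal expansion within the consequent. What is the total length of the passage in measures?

20 measures

Basic parallel period: 6 + 6 = 12 bars.
12 (basic form) + 4 (cadential extension) + 2 (introduction) + 2 (internal expansion) = 20.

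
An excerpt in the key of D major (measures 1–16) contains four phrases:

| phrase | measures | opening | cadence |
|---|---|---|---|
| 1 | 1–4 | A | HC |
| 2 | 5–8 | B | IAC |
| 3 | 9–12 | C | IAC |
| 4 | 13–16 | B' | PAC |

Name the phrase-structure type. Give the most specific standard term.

Four phrases in two halves: the first half (mm. 1–8) ends with an imperfect authentic cadence, the second (mm. 9–16) with a perfect authentic cadence — a large antecedent–consequent pair, i.e. a double period.
Phrase 3 begins with different material from phrase 1, making it contrasting.

contrasting double period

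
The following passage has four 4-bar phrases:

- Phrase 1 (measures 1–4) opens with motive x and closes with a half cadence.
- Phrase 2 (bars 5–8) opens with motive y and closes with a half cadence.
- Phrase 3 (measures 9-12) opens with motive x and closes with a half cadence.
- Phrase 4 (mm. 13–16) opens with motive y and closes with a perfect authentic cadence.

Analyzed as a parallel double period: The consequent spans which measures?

measures 9–16

In a double period the four phrases pair into a large antecedent (phrases 1–2, ending half cadence) and a large consequent (phrases 3–4, ending perfect authentic cadence). The consequent spans mm. 9–16.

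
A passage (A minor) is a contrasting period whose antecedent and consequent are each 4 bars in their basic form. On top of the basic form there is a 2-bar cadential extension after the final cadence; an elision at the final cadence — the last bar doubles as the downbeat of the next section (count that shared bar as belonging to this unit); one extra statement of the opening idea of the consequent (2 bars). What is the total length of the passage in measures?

Basic contrasting period: 4 + 4 = 8 bars.
8 (basic form) + 2 (cadential extension) + 2 (extra statement) = 12.
The elision shares a bar with the next section but does not change this unit's count.

12 measures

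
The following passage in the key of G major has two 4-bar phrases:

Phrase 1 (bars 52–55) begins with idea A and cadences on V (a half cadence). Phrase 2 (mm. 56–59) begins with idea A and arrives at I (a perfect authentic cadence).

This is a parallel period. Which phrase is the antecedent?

phrase 1

The phrase ending with the weaker cadence (half cadence) is the antecedent; the one ending more conclusively (perfect authentic cadence) is the consequent. The antecedent is phrase 1.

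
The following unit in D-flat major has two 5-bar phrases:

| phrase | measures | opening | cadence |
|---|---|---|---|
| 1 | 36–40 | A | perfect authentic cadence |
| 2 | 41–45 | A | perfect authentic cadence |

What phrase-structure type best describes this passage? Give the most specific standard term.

repeated phrase

Both phrases have the same opening (A) and the same cadence (perfect authentic cadence): the second is a restatement, not a consequent, so this is a repeated phrase rather than a period.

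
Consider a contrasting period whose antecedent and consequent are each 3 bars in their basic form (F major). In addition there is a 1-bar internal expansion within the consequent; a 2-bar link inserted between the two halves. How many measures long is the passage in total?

Basic contrasting period: 3 + 3 = 6 bars.
6 (basic form) + 1 (internal expansion) + 2 (link) = 9.

9 measures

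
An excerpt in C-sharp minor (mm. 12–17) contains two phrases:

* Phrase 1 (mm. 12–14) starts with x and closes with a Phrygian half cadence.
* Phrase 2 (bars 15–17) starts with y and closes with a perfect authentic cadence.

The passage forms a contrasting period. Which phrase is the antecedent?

The phrase ending with the weaker cadence (Phrygian half cadence) is the antecedent; the one ending more conclusively (perfect authentic cadence) is the consequent. The antecedent is phrase 1.

phrase 1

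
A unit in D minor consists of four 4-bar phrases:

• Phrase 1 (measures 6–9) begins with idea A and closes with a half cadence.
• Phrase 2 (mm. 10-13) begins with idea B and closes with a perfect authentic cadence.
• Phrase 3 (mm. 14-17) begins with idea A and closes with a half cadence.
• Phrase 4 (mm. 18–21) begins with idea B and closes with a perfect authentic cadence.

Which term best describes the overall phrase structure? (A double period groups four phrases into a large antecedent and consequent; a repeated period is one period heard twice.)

repeated period

The cadence pattern HC–PAC–HC–PAC is weak–strong twice, and phrases 3–4 restate phrases 1–2: a period heard twice, not a double period (which would end weakly at phrase 2).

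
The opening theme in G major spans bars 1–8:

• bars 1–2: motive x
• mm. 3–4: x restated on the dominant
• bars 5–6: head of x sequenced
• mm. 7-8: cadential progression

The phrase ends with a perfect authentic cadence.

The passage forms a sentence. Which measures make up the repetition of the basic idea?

The presentation of a sentence is the basic idea (bars 1–2) plus its repetition (bars 3–4); the repetition of the basic idea is therefore measures 3-4.

measures 3–4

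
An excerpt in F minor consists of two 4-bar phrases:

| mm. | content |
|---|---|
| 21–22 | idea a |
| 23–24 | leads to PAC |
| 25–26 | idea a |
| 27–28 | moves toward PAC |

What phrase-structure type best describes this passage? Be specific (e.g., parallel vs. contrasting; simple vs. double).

repeated phrase

Both phrases have the same opening (a) and the same cadence (perfect authentic cadence): the second is a restatement, not a consequent, so this is a repeated phrase rather than a period.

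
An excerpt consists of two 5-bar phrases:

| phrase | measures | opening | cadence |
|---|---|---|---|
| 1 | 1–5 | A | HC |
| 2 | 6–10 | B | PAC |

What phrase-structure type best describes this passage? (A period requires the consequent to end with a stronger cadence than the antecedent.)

contrasting period

Phrase 1 ends with a half cadence (weaker) and phrase 2 with a perfect authentic cadence (stronger): antecedent + consequent = a period.
The two phrases open with different material (A / B), so the period is contrasting.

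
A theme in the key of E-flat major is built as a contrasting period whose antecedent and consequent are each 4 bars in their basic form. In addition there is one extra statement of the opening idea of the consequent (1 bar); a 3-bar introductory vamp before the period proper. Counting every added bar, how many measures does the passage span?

Basic contrasting period: 4 + 4 = 8 bars.
8 (basic form) + 1 (extra statement) + 3 (introduction) = 12.

12 measures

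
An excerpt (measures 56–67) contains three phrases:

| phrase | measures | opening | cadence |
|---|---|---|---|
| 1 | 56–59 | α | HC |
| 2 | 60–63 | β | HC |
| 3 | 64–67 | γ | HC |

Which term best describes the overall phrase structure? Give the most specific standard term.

The final phrase closes with a half cadence, which is not stronger than the preceding half cadence; the 3 phrases lack an overall antecedent–consequent design and so form a phrase group.

phrase group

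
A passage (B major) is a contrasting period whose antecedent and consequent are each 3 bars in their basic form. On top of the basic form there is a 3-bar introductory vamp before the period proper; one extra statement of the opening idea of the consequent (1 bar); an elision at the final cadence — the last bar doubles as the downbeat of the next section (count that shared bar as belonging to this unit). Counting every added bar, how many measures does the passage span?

Basic contrasting period: 3 + 3 = 6 bars.
6 (basic form) + 3 (introduction) + 1 (extra statement) = 10.
The elision shares a bar with the next section but does not change this unit's count.

10 measures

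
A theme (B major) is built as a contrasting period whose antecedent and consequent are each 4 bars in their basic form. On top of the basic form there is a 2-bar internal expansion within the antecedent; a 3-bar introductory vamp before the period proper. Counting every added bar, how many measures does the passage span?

Basic contrasting period: 4 + 4 = 8 bars.
8 (basic form) + 2 (internal expansion) + 3 (introduction) = 13.

13 measures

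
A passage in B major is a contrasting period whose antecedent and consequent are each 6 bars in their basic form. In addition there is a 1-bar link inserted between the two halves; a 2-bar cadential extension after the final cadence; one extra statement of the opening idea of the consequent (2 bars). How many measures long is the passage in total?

17 measures

Basic contrasting period: 6 + 6 = 12 bars.
12 (basic form) + 1 (link) + 2 (cadential extension) + 2 (extra statement) = 17.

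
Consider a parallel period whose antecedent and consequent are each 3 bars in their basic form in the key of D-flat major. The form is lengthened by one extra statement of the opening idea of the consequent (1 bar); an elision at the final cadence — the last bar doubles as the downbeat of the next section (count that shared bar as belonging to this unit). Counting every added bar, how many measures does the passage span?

Basic parallel period: 3 + 3 = 6 bars.
6 (basic form) + 1 (extra statement) = 7.
The elision shares a bar with the next section but does not change this unit's count.

7 measures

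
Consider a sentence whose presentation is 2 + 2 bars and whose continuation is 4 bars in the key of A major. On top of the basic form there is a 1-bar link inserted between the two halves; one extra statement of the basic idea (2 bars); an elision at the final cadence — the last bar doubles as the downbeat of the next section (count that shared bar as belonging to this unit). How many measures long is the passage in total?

Basic sentence: 2 + 2 + 4 = 8 bars.
8 (basic form) + 1 (link) + 2 (extra statement) = 11.
The elision shares a bar with the next section but does not change this unit's count.

11 measures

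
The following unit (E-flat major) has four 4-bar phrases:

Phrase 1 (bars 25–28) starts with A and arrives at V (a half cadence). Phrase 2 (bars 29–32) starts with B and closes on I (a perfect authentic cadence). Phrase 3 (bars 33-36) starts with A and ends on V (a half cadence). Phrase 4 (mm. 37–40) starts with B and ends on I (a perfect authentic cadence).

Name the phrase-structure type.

The cadence pattern HC–PAC–HC–PAC is weak–strong twice, and phrases 3–4 restate phrases 1–2: a period heard twice, not a double period (which would end weakly at phrase 2).

repeated period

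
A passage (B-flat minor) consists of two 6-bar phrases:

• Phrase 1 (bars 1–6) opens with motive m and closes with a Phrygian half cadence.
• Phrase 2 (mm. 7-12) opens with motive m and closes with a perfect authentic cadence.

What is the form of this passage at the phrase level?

Phrase 1 ends with a Phrygian half cadence (weaker) and phrase 2 with a perfect authentic cadence (stronger): antecedent + consequent = a period.
The two phrases open with the same material (m / m), so the period is parallel.

parallel period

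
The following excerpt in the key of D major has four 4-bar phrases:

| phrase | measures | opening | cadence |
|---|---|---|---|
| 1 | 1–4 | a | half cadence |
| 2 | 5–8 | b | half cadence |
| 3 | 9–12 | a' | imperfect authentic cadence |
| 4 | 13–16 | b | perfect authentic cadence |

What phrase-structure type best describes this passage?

parallel double period

Four phrases in two halves: the first half (mm. 1–8) ends with a half cadence, the second (bars 9-16) with a perfect authentic cadence — a large antecedent–consequent pair, i.e. a double period.
Phrase 3 begins with the same material as phrase 1, making it parallel.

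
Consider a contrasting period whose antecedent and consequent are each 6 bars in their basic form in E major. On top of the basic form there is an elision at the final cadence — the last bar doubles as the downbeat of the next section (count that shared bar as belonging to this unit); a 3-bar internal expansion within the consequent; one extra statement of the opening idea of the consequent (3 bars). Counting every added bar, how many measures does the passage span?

Basic contrasting period: 6 + 6 = 12 bars.
12 (basic form) + 3 (internal expansion) + 3 (extra statement) = 18.
The elision shares a bar with the next section but does not change this unit's count.

18 measures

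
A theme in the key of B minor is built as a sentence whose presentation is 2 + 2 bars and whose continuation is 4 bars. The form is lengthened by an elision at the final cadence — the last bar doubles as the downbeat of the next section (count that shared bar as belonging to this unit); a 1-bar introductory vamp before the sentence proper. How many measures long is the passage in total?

9 measures

Basic sentence: 2 + 2 + 4 = 8 bars.
8 (basic form) + 1 (introduction) = 9.
The elision shares a bar with the next section but does not change this unit's count.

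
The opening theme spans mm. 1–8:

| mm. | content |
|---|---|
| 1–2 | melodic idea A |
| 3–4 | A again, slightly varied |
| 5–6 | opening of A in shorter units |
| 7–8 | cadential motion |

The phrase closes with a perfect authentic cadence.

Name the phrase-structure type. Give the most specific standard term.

sentence

Basic idea (mm. 1-2) + its repetition (mm. 3-4) form the presentation; fragmentation and cadence (mm. 5–8) form the continuation — the 8-bar whole is a sentence.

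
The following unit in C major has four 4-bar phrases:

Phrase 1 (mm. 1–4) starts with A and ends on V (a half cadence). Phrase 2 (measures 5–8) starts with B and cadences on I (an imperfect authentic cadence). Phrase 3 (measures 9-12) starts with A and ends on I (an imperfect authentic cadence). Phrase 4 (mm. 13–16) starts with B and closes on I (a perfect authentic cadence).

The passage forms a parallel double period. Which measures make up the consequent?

measures 9–16

In a double period the four phrases pair into a large antecedent (phrases 1–2, ending imperfect authentic cadence) and a large consequent (phrases 3–4, ending perfect authentic cadence). The consequent spans measures 9-16.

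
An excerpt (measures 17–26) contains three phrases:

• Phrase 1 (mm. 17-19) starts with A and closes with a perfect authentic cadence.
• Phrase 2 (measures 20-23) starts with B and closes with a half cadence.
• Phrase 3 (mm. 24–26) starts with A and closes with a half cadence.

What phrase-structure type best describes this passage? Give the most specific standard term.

The final phrase closes with a half cadence, which is not stronger than the preceding half cadence; the 3 phrases lack an overall antecedent–consequent design and so form a phrase group.

phrase group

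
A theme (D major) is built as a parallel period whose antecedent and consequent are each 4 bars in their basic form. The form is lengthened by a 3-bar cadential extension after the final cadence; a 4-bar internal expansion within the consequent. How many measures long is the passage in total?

Basic parallel period: 4 + 4 = 8 bars.
8 (basic form) + 3 (cadential extension) + 4 (internal expansion) = 15.

15 measures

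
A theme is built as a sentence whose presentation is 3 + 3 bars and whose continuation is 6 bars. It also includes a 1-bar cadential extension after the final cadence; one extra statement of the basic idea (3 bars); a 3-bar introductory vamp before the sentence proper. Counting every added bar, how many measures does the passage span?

19 measures

Basic sentence: 3 + 3 + 6 = 12 bars.
12 (basic form) + 1 (cadential extension) + 3 (extra statement) + 3 (introduction) = 19.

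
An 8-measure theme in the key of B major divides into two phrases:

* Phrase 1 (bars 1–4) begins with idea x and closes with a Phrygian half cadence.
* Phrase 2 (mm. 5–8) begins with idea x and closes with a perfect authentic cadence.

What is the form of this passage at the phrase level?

parallel period

Phrase 1 ends with a Phrygian half cadence (weaker) and phrase 2 with a perfect authentic cadence (stronger): antecedent + consequent = a period.
The two phrases open with the same material (x / x), so the period is parallel.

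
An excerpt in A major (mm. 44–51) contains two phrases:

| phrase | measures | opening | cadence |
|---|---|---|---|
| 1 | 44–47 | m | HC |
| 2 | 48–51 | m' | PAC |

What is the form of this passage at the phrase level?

Phrase 1 ends with a half cadence (weaker) and phrase 2 with a perfect authentic cadence (stronger): antecedent + consequent = a period.
The two phrases open with the same material (m / m'), so the period is parallel.

parallel period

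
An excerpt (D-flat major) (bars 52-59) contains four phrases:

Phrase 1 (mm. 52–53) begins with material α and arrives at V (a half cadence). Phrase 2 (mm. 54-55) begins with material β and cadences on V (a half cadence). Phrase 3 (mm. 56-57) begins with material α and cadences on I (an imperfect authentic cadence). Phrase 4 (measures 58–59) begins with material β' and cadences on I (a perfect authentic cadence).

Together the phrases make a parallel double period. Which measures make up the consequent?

measures 56–59

In a double period the first pair of phrases (ending half cadence) is the large antecedent and the second pair (ending perfect authentic cadence) is the large consequent; the consequent is measures 56–59.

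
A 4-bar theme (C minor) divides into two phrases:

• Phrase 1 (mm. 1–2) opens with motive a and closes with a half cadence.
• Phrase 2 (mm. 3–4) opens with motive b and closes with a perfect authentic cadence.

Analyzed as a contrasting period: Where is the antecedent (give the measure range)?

The antecedent is the phrase ending with the weaker cadence (half cadence, phrase 1) and the consequent the one ending more conclusively (perfect authentic cadence, phrase 2); the antecedent is mm. 1-2.

measures 1–2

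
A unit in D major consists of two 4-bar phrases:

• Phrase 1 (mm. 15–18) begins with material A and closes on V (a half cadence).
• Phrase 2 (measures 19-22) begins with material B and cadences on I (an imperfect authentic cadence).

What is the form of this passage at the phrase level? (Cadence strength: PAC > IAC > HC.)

Phrase 1 ends with a half cadence (weaker) and phrase 2 with an imperfect authentic cadence (stronger): antecedent + consequent = a period.
The two phrases open with different material (A / B), so the period is contrasting.

contrasting period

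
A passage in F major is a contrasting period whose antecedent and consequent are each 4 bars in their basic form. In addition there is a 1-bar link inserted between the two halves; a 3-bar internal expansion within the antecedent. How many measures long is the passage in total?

Basic contrasting period: 4 + 4 = 8 bars.
8 (basic form) + 1 (link) + 3 (internal expansion) = 12.

12 measures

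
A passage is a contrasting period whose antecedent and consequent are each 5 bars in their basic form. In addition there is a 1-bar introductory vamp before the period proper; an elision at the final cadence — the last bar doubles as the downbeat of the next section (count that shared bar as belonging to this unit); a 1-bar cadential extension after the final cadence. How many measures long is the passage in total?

Basic contrasting period: 5 + 5 = 10 bars.
10 (basic form) + 1 (introduction) + 1 (cadential extension) = 12.
The elision shares a bar with the next section but does not change this unit's count.

12 measures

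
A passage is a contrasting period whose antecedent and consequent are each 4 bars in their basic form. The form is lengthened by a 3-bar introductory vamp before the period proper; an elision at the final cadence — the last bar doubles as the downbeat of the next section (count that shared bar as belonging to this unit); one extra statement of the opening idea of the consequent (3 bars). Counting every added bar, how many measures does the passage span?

Basic contrasting period: 4 + 4 = 8 bars.
8 (basic form) + 3 (introduction) + 3 (extra statement) = 14.
The elision shares a bar with the next section but does not change this unit's count.

14 measures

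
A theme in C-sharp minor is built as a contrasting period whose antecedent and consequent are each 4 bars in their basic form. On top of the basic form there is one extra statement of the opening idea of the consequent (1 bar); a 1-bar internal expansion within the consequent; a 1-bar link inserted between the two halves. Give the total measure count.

11 measures

Basic contrasting period: 4 + 4 = 8 bars.
8 (basic form) + 1 (extra statement) + 1 (internal expansion) + 1 (link) = 11.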